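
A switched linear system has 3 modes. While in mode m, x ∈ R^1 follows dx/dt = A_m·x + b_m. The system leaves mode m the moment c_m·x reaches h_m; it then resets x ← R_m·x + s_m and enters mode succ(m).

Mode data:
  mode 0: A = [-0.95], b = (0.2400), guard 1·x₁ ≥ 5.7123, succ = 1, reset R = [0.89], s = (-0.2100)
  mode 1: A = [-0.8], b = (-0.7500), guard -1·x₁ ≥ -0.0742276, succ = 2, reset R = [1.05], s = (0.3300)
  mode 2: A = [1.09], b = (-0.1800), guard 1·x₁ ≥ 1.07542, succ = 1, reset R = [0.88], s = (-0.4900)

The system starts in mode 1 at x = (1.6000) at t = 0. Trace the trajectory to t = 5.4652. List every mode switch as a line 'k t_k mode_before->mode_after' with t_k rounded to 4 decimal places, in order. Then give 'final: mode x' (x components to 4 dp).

1 1.1494 1->2
2 2.3618 2->1
3 2.7623 1->2
4 3.9747 2->1
5 4.3753 1->2
final: 2 0.9617

Mode 1: guard c·x = -0.0742 hit at Δt = 1.1494 (t = 1.1494), x⁻ = (0.0742) → reset → x⁺ = (0.4079), jump to mode 2
Mode 2: guard c·x = 1.0754 hit at Δt = 1.2124 (t = 2.3618), x⁻ = (1.0754) → reset → x⁺ = (0.4564), jump to mode 1
Mode 1: guard c·x = -0.0742 hit at Δt = 0.4005 (t = 2.7623), x⁻ = (0.0742) → reset → x⁺ = (0.4079), jump to mode 2
Mode 2: guard c·x = 1.0754 hit at Δt = 1.2124 (t = 3.9747), x⁻ = (1.0754) → reset → x⁺ = (0.4564), jump to mode 1
Mode 1: guard c·x = -0.0742 hit at Δt = 0.4005 (t = 4.3753), x⁻ = (0.0742) → reset → x⁺ = (0.4079), jump to mode 2
Mode 2: flow for 1.0899 to horizon, guard not reached → x = (0.9617)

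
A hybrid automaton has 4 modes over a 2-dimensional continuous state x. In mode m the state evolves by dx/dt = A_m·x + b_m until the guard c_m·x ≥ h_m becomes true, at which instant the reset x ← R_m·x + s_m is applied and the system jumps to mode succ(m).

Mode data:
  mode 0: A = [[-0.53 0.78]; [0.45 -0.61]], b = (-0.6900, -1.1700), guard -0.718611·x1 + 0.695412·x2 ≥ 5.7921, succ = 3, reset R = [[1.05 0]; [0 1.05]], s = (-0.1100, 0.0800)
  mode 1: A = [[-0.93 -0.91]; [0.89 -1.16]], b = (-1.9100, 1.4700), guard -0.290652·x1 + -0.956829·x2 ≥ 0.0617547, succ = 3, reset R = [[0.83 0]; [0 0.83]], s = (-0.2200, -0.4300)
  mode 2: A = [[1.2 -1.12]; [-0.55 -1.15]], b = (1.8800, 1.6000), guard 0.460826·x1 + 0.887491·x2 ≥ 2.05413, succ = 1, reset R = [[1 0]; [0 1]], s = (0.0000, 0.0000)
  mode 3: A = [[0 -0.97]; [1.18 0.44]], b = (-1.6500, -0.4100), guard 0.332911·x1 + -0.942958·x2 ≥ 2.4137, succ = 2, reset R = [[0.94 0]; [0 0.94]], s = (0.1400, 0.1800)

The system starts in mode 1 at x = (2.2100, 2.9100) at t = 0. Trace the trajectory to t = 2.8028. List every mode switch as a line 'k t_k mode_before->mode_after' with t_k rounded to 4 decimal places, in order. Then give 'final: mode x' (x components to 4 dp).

1 1.5772 1->3
2 2.4533 3->2
final: 2 -1.1600 -1.2891

Mode 1: guard c·x = 0.0618 hit at Δt = 1.5772 (t = 1.5772), x⁻ = (-2.2509, 0.6192) → reset → x⁺ = (-2.0882, 0.0839), jump to mode 3
Mode 3: guard c·x = 2.4137 hit at Δt = 0.8761 (t = 2.4533), x⁻ = (-2.2525, -3.3550) → reset → x⁺ = (-1.9774, -2.9737), jump to mode 2
Mode 2: flow for 0.3495 to horizon, guard not reached → x = (-1.1600, -1.2891)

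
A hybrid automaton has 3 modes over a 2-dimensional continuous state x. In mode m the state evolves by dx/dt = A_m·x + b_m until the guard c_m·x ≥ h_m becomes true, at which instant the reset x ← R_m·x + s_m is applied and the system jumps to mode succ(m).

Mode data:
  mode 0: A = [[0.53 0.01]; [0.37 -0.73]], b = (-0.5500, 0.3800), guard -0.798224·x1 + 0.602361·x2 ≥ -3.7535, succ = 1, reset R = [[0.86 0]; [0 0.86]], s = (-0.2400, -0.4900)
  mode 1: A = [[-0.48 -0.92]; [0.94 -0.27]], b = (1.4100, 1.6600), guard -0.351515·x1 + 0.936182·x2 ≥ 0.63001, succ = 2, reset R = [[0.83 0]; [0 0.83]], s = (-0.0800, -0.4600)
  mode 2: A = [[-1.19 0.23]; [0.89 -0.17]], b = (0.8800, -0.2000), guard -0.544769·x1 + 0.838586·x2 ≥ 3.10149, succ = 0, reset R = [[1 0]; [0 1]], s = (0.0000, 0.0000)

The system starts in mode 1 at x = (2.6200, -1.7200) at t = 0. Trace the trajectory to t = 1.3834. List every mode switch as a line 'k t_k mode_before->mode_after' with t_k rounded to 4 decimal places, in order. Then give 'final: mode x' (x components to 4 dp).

Mode 1: guard c·x = 0.6300 hit at Δt = 0.7841 (t = 0.7841), x⁻ = (2.6362, 1.6628) → reset → x⁺ = (2.1081, 0.9201), jump to mode 2
Mode 2: flow for 0.5993 to horizon, guard not reached → x = (1.5424, 1.6193)

1 0.7841 1->2
final: 2 1.5424 1.6193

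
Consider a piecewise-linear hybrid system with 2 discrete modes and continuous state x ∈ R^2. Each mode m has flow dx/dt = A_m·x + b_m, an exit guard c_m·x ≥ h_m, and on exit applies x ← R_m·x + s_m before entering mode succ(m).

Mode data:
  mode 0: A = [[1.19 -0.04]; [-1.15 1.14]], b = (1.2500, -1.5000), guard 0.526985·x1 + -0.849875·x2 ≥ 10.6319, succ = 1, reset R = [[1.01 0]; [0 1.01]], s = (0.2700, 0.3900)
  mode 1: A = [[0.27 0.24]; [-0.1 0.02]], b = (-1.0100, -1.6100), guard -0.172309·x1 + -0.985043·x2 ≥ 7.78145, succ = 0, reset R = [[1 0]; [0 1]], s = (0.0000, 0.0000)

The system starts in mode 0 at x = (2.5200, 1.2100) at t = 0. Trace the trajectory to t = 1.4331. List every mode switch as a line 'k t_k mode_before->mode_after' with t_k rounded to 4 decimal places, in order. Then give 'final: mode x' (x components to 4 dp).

1 0.8652 0->1
final: 1 9.2210 -8.1293

Mode 0: guard c·x = 10.6319 hit at Δt = 0.8652 (t = 0.8652), x⁻ = (9.0100, -6.9231) → reset → x⁺ = (9.3701, -6.6023), jump to mode 1
Mode 1: flow for 0.5679 to horizon, guard not reached → x = (9.2210, -8.1293)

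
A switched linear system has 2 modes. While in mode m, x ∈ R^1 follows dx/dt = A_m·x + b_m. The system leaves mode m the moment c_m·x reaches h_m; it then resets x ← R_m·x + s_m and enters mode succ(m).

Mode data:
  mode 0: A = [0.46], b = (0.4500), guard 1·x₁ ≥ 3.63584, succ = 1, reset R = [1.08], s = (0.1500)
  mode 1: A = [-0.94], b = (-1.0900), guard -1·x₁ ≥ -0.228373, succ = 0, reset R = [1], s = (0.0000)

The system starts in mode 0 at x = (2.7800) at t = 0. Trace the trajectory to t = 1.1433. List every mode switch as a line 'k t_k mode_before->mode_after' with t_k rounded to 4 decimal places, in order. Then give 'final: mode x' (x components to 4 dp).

1 0.4460 0->1
final: 1 1.5591

Mode 0: guard c·x = 3.6358 hit at Δt = 0.4460 (t = 0.4460), x⁻ = (3.6358) → reset → x⁺ = (4.0767), jump to mode 1
Mode 1: flow for 0.6973 to horizon, guard not reached → x = (1.5591)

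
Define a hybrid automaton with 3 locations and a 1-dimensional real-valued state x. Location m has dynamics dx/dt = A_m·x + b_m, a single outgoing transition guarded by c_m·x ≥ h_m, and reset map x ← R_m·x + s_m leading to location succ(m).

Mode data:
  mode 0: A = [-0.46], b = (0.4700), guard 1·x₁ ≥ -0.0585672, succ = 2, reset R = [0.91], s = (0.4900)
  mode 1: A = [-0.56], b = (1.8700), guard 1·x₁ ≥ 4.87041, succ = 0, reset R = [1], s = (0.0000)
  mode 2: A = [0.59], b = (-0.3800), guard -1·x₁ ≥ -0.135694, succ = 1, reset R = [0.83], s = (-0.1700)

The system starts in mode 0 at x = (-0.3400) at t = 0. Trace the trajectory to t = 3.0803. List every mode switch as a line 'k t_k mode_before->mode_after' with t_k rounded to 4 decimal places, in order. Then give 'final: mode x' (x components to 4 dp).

Mode 0: guard c·x = -0.0586 hit at Δt = 0.5033 (t = 0.5033), x⁻ = (-0.0586) → reset → x⁺ = (0.4367), jump to mode 2
Mode 2: guard c·x = -0.1357 hit at Δt = 1.5199 (t = 2.0232), x⁻ = (0.1357) → reset → x⁺ = (-0.0574), jump to mode 1
Mode 1: flow for 1.0571 to horizon, guard not reached → x = (1.4601)

1 0.5033 0->2
2 2.0232 2->1
final: 1 1.4601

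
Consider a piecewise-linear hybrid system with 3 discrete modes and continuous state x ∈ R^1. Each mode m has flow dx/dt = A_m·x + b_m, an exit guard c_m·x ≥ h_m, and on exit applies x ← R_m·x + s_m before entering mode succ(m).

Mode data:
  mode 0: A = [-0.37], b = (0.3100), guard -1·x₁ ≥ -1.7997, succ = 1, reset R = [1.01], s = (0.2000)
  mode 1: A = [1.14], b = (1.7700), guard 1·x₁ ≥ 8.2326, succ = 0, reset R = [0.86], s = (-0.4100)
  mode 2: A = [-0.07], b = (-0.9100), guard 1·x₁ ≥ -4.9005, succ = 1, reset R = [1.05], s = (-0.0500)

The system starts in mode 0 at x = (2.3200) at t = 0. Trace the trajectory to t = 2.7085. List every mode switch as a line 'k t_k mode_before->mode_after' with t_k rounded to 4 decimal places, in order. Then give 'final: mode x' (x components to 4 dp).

1 1.1686 0->1
2 2.0530 1->0
final: 0 5.4140

Mode 0: guard c·x = -1.7997 hit at Δt = 1.1686 (t = 1.1686), x⁻ = (1.7997) → reset → x⁺ = (2.0177), jump to mode 1
Mode 1: guard c·x = 8.2326 hit at Δt = 0.8844 (t = 2.0530), x⁻ = (8.2326) → reset → x⁺ = (6.6700), jump to mode 0
Mode 0: flow for 0.6555 to horizon, guard not reached → x = (5.4140)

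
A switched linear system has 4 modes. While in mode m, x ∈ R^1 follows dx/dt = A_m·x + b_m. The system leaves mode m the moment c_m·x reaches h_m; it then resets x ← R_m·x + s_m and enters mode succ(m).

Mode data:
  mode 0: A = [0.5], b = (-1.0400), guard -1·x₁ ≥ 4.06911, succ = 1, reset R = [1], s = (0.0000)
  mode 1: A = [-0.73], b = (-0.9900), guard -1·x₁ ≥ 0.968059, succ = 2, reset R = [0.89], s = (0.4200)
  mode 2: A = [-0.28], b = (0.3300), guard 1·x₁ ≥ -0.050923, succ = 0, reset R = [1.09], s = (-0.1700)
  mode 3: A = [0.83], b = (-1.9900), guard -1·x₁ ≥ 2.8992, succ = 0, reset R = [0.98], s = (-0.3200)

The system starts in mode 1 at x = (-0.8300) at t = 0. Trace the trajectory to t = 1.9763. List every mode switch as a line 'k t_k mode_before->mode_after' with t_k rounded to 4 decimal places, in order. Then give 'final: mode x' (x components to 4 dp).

1 0.4169 1->2
2 1.4023 2->0
final: 0 -0.9919

Mode 1: guard c·x = 0.9681 hit at Δt = 0.4169 (t = 0.4169), x⁻ = (-0.9681) → reset → x⁺ = (-0.4416), jump to mode 2
Mode 2: guard c·x = -0.0509 hit at Δt = 0.9854 (t = 1.4023), x⁻ = (-0.0509) → reset → x⁺ = (-0.2255), jump to mode 0
Mode 0: flow for 0.5740 to horizon, guard not reached → x = (-0.9919)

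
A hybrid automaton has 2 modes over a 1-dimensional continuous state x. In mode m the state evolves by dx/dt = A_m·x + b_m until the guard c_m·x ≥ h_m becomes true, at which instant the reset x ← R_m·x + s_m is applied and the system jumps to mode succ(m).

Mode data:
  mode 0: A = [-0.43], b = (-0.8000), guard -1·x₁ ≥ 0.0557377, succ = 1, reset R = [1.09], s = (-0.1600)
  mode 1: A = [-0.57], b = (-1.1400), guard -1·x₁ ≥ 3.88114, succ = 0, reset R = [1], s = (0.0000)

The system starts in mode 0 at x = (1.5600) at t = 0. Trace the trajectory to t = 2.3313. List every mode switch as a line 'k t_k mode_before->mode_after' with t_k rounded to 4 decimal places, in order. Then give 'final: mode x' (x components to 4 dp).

Mode 0: guard c·x = 0.0557 hit at Δt = 1.4869 (t = 1.4869), x⁻ = (-0.0557) → reset → x⁺ = (-0.2208), jump to mode 1
Mode 1: flow for 0.8444 to horizon, guard not reached → x = (-0.9005)

1 1.4869 0->1
final: 1 -0.9005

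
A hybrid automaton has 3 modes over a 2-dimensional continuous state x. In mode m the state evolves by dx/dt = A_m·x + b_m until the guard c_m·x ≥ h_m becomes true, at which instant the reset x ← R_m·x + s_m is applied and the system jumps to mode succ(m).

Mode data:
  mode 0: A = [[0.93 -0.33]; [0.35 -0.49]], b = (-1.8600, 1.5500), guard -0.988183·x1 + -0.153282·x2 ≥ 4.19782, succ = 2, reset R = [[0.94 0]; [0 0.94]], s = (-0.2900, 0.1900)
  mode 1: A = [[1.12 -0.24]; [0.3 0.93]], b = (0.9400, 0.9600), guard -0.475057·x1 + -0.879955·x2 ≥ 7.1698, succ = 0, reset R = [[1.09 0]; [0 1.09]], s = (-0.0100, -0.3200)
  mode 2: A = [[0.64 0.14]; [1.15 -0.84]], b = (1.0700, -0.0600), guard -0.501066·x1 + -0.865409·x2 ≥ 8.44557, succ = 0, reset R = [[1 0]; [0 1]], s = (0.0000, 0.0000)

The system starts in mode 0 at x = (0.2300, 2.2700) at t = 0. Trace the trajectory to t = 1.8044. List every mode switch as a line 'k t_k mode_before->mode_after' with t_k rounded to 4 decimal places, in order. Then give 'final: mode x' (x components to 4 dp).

Mode 0: guard c·x = 4.1978 hit at Δt = 1.1259 (t = 1.1259), x⁻ = (-4.5658, 2.0490) → reset → x⁺ = (-4.5819, 2.1161), jump to mode 2
Mode 2: flow for 0.6785 to horizon, guard not reached → x = (-6.1519, -2.0176)

1 1.1259 0->2
final: 2 -6.1519 -2.0176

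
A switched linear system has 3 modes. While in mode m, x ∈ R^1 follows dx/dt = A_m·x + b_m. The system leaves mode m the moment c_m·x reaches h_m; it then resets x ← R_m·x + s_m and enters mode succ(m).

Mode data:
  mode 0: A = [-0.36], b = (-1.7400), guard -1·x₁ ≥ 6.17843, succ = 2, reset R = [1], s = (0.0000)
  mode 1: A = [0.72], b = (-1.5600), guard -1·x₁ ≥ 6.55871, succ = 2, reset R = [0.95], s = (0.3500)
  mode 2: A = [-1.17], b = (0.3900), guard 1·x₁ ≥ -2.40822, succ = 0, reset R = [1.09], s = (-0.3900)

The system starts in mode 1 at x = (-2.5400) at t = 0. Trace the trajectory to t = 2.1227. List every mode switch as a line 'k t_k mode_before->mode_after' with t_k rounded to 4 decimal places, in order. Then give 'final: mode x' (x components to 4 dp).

Mode 1: guard c·x = 6.5587 hit at Δt = 0.8573 (t = 0.8573), x⁻ = (-6.5587) → reset → x⁺ = (-5.8808), jump to mode 2
Mode 2: guard c·x = -2.4082 hit at Δt = 0.6994 (t = 1.5567), x⁻ = (-2.4082) → reset → x⁺ = (-3.0150), jump to mode 0
Mode 0: flow for 0.5660 to horizon, guard not reached → x = (-3.3502)

1 0.8573 1->2
2 1.5567 2->0
final: 0 -3.3502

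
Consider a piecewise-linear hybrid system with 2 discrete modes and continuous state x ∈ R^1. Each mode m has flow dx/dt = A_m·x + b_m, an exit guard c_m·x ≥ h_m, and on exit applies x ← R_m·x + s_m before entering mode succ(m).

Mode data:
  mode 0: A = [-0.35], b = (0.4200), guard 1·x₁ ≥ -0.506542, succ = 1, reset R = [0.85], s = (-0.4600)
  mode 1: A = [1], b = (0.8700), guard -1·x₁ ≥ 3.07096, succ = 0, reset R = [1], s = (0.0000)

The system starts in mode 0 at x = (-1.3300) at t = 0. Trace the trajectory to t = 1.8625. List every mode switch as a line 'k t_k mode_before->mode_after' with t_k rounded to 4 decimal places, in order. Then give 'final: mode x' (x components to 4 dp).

1 1.1250 0->1
final: 1 -0.9130

Mode 0: guard c·x = -0.5065 hit at Δt = 1.1250 (t = 1.1250), x⁻ = (-0.5065) → reset → x⁺ = (-0.8906), jump to mode 1
Mode 1: flow for 0.7375 to horizon, guard not reached → x = (-0.9130)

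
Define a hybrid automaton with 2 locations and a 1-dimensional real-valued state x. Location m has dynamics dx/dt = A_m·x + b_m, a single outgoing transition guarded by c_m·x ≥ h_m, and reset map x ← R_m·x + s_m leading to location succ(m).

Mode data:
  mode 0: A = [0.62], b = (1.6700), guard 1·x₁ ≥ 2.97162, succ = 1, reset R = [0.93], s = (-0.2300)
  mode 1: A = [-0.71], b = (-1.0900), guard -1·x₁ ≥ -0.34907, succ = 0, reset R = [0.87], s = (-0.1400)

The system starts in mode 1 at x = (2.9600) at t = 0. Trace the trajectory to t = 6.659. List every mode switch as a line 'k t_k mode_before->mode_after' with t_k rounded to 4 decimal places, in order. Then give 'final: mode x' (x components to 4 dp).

1 1.2246 1->0
2 2.3286 0->1
3 3.4128 1->0
4 4.5168 0->1
5 5.6011 1->0
final: 0 2.8121

Mode 1: guard c·x = -0.3491 hit at Δt = 1.2246 (t = 1.2246), x⁻ = (0.3491) → reset → x⁺ = (0.1637), jump to mode 0
Mode 0: guard c·x = 2.9716 hit at Δt = 1.1040 (t = 2.3286), x⁻ = (2.9716) → reset → x⁺ = (2.5336), jump to mode 1
Mode 1: guard c·x = -0.3491 hit at Δt = 1.0842 (t = 3.4128), x⁻ = (0.3491) → reset → x⁺ = (0.1637), jump to mode 0
Mode 0: guard c·x = 2.9716 hit at Δt = 1.1040 (t = 4.5168), x⁻ = (2.9716) → reset → x⁺ = (2.5336), jump to mode 1
Mode 1: guard c·x = -0.3491 hit at Δt = 1.0842 (t = 5.6011), x⁻ = (0.3491) → reset → x⁺ = (0.1637), jump to mode 0
Mode 0: flow for 1.0579 to horizon, guard not reached → x = (2.8121)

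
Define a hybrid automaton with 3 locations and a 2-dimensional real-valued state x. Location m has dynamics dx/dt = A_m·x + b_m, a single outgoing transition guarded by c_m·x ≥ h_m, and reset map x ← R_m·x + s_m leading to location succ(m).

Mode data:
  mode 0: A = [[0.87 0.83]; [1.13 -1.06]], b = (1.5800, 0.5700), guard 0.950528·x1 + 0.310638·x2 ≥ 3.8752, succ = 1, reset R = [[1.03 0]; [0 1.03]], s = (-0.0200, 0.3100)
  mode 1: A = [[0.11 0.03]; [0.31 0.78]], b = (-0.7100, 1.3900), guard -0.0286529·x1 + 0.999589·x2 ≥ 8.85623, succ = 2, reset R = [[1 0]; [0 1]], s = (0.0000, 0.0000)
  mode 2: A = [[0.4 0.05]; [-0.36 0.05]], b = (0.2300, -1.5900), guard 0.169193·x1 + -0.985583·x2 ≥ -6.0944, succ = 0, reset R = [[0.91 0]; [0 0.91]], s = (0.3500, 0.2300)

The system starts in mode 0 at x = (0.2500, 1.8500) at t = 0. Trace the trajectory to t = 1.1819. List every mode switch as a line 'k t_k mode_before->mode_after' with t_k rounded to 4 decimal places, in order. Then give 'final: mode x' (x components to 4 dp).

1 0.6879 0->1
final: 1 3.3358 5.2250

Mode 0: guard c·x = 3.8752 hit at Δt = 0.6879 (t = 0.6879), x⁻ = (3.3651, 2.1780) → reset → x⁺ = (3.4461, 2.5533), jump to mode 1
Mode 1: flow for 0.4940 to horizon, guard not reached → x = (3.3358, 5.2250)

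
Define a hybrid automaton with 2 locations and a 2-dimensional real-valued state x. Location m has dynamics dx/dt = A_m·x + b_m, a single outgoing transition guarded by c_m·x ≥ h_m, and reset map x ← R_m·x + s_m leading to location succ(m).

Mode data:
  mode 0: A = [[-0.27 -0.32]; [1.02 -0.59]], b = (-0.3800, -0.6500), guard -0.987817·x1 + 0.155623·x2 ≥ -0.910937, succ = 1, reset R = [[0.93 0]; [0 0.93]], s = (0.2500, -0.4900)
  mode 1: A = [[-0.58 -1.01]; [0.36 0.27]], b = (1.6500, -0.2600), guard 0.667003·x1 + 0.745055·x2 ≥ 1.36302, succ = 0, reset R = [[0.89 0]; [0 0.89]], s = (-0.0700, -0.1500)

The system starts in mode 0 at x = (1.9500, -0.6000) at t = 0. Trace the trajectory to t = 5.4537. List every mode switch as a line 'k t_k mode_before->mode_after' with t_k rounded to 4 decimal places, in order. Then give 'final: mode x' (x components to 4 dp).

1 1.2144 0->1
2 2.1505 1->0
3 2.9063 0->1
4 3.8488 1->0
5 4.6146 0->1
final: 1 1.8279 0.1068

Mode 0: guard c·x = -0.9109 hit at Δt = 1.2144 (t = 1.2144), x⁻ = (0.9842, 0.3937) → reset → x⁺ = (1.1653, -0.1238), jump to mode 1
Mode 1: guard c·x = 1.3630 hit at Δt = 0.9361 (t = 2.1505), x⁻ = (1.8651, 0.1597) → reset → x⁺ = (1.5899, -0.0079), jump to mode 0
Mode 0: guard c·x = -0.9109 hit at Δt = 0.7558 (t = 2.9063), x⁻ = (0.9825, 0.3829) → reset → x⁺ = (1.1637, -0.1339), jump to mode 1
Mode 1: guard c·x = 1.3630 hit at Δt = 0.9425 (t = 3.8488), x⁻ = (1.8750, 0.1508) → reset → x⁺ = (1.5988, -0.0158), jump to mode 0
Mode 0: guard c·x = -0.9109 hit at Δt = 0.7658 (t = 4.6146), x⁻ = (0.9827, 0.3845) → reset → x⁺ = (1.1639, -0.1325), jump to mode 1
Mode 1: flow for 0.8391 to horizon, guard not reached → x = (1.8279, 0.1068)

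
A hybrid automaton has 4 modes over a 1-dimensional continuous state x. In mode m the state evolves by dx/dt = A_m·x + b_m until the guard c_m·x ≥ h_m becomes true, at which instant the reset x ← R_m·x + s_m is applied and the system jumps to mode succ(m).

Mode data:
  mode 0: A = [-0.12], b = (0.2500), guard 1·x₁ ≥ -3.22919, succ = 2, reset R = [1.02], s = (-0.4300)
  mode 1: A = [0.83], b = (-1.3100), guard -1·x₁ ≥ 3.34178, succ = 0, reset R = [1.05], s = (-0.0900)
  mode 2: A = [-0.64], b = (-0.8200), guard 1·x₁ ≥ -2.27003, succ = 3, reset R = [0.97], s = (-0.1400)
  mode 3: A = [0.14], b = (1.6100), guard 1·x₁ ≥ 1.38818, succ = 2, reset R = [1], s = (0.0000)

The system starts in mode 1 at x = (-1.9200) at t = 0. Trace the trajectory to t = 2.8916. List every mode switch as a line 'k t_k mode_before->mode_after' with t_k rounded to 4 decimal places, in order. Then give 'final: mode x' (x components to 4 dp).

Mode 1: guard c·x = 3.3418 hit at Δt = 0.4109 (t = 0.4109), x⁻ = (-3.3418) → reset → x⁺ = (-3.5989), jump to mode 0
Mode 0: guard c·x = -3.2292 hit at Δt = 0.5606 (t = 0.9715), x⁻ = (-3.2292) → reset → x⁺ = (-3.7238), jump to mode 2
Mode 2: guard c·x = -2.2700 hit at Δt = 1.4130 (t = 2.3845), x⁻ = (-2.2700) → reset → x⁺ = (-2.3419), jump to mode 3
Mode 3: flow for 0.5071 to horizon, guard not reached → x = (-1.6681)

1 0.4109 1->0
2 0.9715 0->2
3 2.3845 2->3
final: 3 -1.6681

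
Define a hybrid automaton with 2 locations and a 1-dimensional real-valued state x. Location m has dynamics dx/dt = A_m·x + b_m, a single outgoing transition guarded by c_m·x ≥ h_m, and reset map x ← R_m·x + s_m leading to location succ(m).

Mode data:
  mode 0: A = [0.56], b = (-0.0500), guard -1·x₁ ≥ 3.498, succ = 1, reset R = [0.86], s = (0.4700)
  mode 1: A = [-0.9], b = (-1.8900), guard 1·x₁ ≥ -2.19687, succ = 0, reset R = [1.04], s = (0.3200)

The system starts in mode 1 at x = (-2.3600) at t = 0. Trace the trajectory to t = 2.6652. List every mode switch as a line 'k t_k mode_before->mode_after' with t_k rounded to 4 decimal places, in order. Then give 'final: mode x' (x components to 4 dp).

1 1.0970 1->0
2 2.0927 0->1
final: 1 -2.3618

Mode 1: guard c·x = -2.1969 hit at Δt = 1.0970 (t = 1.0970), x⁻ = (-2.1969) → reset → x⁺ = (-1.9647), jump to mode 0
Mode 0: guard c·x = 3.4980 hit at Δt = 0.9957 (t = 2.0927), x⁻ = (-3.4980) → reset → x⁺ = (-2.5383), jump to mode 1
Mode 1: flow for 0.5725 to horizon, guard not reached → x = (-2.3618)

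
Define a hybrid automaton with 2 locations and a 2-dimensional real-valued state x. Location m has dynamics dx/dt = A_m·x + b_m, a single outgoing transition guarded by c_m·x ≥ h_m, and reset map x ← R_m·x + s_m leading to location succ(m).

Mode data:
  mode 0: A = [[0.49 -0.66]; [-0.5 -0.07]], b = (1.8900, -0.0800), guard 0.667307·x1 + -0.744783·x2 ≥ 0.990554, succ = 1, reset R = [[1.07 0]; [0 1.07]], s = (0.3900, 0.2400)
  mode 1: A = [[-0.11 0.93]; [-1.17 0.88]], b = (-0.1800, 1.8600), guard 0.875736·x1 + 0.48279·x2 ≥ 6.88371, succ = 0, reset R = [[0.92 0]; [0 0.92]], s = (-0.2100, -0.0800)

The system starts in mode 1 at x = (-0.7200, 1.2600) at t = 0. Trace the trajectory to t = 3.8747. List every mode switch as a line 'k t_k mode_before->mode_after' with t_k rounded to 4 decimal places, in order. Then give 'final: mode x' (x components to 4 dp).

1 1.3463 1->0
2 2.8996 0->1
final: 1 6.1363 -0.2369

Mode 1: guard c·x = 6.8837 hit at Δt = 1.3463 (t = 1.3463), x⁻ = (4.0528, 6.9067) → reset → x⁺ = (3.5186, 6.2742), jump to mode 0
Mode 0: guard c·x = 0.9906 hit at Δt = 1.5533 (t = 2.8996), x⁻ = (4.5903, 2.7828) → reset → x⁺ = (5.3016, 3.2176), jump to mode 1
Mode 1: flow for 0.9751 to horizon, guard not reached → x = (6.1363, -0.2369)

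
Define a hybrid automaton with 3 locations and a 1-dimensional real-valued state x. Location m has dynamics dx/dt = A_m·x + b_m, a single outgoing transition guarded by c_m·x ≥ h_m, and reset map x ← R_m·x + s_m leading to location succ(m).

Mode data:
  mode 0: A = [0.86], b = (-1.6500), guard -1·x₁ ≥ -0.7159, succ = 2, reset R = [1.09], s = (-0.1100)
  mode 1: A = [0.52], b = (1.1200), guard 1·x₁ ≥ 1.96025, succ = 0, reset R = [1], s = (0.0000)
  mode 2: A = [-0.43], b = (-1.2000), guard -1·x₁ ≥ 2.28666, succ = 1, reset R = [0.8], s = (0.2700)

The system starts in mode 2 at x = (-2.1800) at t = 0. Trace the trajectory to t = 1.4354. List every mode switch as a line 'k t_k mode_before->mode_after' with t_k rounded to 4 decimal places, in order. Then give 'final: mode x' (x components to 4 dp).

1 0.4464 2->1
final: 1 -1.1596

Mode 2: guard c·x = 2.2867 hit at Δt = 0.4464 (t = 0.4464), x⁻ = (-2.2867) → reset → x⁺ = (-1.5593), jump to mode 1
Mode 1: flow for 0.9890 to horizon, guard not reached → x = (-1.1596)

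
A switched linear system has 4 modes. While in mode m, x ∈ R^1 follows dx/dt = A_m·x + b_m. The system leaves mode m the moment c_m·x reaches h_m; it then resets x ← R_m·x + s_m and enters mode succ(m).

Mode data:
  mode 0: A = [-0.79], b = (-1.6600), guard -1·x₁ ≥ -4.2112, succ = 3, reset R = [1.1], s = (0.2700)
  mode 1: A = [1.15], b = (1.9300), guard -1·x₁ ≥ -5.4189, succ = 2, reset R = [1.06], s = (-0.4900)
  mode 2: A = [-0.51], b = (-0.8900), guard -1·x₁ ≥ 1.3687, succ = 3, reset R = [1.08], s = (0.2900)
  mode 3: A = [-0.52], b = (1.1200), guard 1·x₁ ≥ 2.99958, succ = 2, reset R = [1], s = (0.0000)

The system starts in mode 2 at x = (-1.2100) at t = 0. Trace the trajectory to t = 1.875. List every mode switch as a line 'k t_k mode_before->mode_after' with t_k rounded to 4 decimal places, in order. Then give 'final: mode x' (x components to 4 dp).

1 0.6898 2->3
final: 3 0.3493

Mode 2: guard c·x = 1.3687 hit at Δt = 0.6898 (t = 0.6898), x⁻ = (-1.3687) → reset → x⁺ = (-1.1882), jump to mode 3
Mode 3: flow for 1.1852 to horizon, guard not reached → x = (0.3493)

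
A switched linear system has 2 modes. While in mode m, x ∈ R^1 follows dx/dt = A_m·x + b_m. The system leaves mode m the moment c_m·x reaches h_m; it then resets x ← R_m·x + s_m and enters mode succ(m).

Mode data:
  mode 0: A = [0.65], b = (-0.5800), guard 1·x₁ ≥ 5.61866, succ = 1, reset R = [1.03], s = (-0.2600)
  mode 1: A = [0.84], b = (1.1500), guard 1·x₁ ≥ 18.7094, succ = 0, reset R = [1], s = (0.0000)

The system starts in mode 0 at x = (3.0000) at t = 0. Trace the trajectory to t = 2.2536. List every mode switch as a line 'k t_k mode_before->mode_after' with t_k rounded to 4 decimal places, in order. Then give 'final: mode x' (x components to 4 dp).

Mode 0: guard c·x = 5.6187 hit at Δt = 1.2424 (t = 1.2424), x⁻ = (5.6187) → reset → x⁺ = (5.5272), jump to mode 1
Mode 1: flow for 1.0112 to horizon, guard not reached → x = (14.7562)

1 1.2424 0->1
final: 1 14.7562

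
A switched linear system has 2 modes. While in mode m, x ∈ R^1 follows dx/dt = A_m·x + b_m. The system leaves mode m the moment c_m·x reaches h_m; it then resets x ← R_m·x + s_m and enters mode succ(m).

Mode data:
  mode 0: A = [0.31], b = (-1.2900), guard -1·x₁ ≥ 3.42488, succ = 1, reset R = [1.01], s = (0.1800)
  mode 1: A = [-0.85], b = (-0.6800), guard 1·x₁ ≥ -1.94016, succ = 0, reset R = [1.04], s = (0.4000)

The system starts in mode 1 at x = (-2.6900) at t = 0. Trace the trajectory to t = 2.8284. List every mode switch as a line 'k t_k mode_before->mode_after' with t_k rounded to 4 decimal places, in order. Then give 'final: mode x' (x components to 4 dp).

1 0.5946 1->0
2 1.4723 0->1
3 2.3861 1->0
final: 0 -2.4670

Mode 1: guard c·x = -1.9402 hit at Δt = 0.5946 (t = 0.5946), x⁻ = (-1.9402) → reset → x⁺ = (-1.6178), jump to mode 0
Mode 0: guard c·x = 3.4249 hit at Δt = 0.8777 (t = 1.4723), x⁻ = (-3.4249) → reset → x⁺ = (-3.2791), jump to mode 1
Mode 1: guard c·x = -1.9402 hit at Δt = 0.9138 (t = 2.3861), x⁻ = (-1.9402) → reset → x⁺ = (-1.6178), jump to mode 0
Mode 0: flow for 0.4423 to horizon, guard not reached → x = (-2.4670)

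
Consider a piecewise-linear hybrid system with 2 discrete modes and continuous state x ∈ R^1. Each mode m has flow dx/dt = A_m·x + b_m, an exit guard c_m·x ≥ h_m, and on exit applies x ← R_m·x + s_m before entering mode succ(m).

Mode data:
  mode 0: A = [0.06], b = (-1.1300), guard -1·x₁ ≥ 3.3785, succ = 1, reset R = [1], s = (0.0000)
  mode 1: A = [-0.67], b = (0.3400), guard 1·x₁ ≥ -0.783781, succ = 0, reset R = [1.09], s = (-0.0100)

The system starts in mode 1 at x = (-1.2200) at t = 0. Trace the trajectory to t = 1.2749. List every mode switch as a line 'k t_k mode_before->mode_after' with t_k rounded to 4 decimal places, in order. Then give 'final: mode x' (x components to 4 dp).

1 0.4344 1->0
final: 0 -1.8831

Mode 1: guard c·x = -0.7838 hit at Δt = 0.4344 (t = 0.4344), x⁻ = (-0.7838) → reset → x⁺ = (-0.8643), jump to mode 0
Mode 0: flow for 0.8405 to horizon, guard not reached → x = (-1.8831)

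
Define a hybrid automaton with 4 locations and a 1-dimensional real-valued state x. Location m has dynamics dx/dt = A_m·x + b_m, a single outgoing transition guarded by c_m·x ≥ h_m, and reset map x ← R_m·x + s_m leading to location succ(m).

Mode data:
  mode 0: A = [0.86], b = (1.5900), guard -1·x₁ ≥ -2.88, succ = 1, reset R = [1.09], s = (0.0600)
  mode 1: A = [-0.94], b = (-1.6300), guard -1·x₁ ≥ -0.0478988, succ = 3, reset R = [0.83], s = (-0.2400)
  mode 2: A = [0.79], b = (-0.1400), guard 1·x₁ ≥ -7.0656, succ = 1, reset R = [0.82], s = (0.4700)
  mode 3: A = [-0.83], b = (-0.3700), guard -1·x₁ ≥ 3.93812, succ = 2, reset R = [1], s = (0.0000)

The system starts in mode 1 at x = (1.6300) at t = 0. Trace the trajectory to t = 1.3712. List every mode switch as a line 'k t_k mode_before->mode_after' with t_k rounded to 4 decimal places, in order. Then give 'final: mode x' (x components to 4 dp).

Mode 1: guard c·x = -0.0479 hit at Δt = 0.6760 (t = 0.6760), x⁻ = (0.0479) → reset → x⁺ = (-0.2002), jump to mode 3
Mode 3: flow for 0.6952 to horizon, guard not reached → x = (-0.3079)

1 0.6760 1->3
final: 3 -0.3079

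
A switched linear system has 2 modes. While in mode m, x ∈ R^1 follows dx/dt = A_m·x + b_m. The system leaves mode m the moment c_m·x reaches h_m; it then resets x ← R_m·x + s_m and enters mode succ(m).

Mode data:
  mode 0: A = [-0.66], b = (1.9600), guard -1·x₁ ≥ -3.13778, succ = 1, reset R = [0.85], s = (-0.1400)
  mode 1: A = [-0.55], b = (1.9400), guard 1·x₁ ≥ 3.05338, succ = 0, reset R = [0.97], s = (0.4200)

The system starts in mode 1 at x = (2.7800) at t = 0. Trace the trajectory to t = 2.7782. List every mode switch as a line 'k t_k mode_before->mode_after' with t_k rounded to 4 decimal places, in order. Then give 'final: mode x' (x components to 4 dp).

1 0.8281 1->0
2 2.1868 0->1
final: 1 2.8048

Mode 1: guard c·x = 3.0534 hit at Δt = 0.8281 (t = 0.8281), x⁻ = (3.0534) → reset → x⁺ = (3.3818), jump to mode 0
Mode 0: guard c·x = -3.1378 hit at Δt = 1.3587 (t = 2.1868), x⁻ = (3.1378) → reset → x⁺ = (2.5271), jump to mode 1
Mode 1: flow for 0.5914 to horizon, guard not reached → x = (2.8048)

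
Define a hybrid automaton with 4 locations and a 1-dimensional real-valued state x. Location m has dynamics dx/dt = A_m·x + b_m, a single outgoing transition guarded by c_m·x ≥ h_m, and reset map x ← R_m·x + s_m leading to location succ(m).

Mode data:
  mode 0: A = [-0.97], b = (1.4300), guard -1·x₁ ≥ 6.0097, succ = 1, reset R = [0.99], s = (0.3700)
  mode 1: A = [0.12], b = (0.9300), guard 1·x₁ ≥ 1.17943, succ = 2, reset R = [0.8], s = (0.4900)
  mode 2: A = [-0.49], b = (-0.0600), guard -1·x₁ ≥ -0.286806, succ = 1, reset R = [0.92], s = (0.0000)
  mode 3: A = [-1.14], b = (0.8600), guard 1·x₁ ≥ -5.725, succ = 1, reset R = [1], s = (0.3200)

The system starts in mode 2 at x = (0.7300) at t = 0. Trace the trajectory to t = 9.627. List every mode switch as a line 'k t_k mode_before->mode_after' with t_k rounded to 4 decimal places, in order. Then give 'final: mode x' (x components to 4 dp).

1 1.4975 2->1
2 2.3990 1->2
3 5.1246 2->1
4 6.0261 1->2
5 8.7516 2->1
final: 1 1.1515

Mode 2: guard c·x = -0.2868 hit at Δt = 1.4975 (t = 1.4975), x⁻ = (0.2868) → reset → x⁺ = (0.2639), jump to mode 1
Mode 1: guard c·x = 1.1794 hit at Δt = 0.9015 (t = 2.3990), x⁻ = (1.1794) → reset → x⁺ = (1.4335), jump to mode 2
Mode 2: guard c·x = -0.2868 hit at Δt = 2.7256 (t = 5.1246), x⁻ = (0.2868) → reset → x⁺ = (0.2639), jump to mode 1
Mode 1: guard c·x = 1.1794 hit at Δt = 0.9015 (t = 6.0261), x⁻ = (1.1794) → reset → x⁺ = (1.4335), jump to mode 2
Mode 2: guard c·x = -0.2868 hit at Δt = 2.7256 (t = 8.7516), x⁻ = (0.2868) → reset → x⁺ = (0.2639), jump to mode 1
Mode 1: flow for 0.8754 to horizon, guard not reached → x = (1.1515)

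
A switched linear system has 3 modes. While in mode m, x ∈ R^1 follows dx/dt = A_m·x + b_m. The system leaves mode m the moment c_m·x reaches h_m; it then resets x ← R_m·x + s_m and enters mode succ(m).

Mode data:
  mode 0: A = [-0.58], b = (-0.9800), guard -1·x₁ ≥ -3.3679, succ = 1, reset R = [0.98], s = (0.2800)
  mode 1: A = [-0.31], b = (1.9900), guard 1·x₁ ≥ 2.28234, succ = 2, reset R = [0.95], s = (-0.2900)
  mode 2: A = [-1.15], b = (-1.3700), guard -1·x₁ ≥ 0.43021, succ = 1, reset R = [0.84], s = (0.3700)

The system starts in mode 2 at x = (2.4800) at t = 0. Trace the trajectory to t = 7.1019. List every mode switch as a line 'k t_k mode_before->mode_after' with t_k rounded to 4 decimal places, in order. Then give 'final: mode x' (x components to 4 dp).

1 1.3683 2->1
2 2.7812 1->2
3 3.9938 2->1
4 5.4067 1->2
5 6.6194 2->1
final: 1 0.8993

Mode 2: guard c·x = 0.4302 hit at Δt = 1.3683 (t = 1.3683), x⁻ = (-0.4302) → reset → x⁺ = (0.0086), jump to mode 1
Mode 1: guard c·x = 2.2823 hit at Δt = 1.4129 (t = 2.7812), x⁻ = (2.2823) → reset → x⁺ = (1.8782), jump to mode 2
Mode 2: guard c·x = 0.4302 hit at Δt = 1.2126 (t = 3.9938), x⁻ = (-0.4302) → reset → x⁺ = (0.0086), jump to mode 1
Mode 1: guard c·x = 2.2823 hit at Δt = 1.4129 (t = 5.4067), x⁻ = (2.2823) → reset → x⁺ = (1.8782), jump to mode 2
Mode 2: guard c·x = 0.4302 hit at Δt = 1.2126 (t = 6.6194), x⁻ = (-0.4302) → reset → x⁺ = (0.0086), jump to mode 1
Mode 1: flow for 0.4825 to horizon, guard not reached → x = (0.8993)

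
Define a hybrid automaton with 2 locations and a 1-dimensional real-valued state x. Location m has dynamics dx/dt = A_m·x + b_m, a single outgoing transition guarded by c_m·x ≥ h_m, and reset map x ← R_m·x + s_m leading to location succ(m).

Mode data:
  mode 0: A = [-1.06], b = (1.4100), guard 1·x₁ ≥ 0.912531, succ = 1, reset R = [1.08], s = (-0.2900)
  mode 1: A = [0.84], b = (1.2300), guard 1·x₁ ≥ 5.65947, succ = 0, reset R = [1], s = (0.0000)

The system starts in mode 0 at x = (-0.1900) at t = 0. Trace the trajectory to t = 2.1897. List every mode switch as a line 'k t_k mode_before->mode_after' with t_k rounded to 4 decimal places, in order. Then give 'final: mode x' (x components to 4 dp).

Mode 0: guard c·x = 0.9125 hit at Δt = 1.2188 (t = 1.2188), x⁻ = (0.9125) → reset → x⁺ = (0.6955), jump to mode 1
Mode 1: flow for 0.9709 to horizon, guard not reached → x = (3.4178)

1 1.2188 0->1
final: 1 3.4178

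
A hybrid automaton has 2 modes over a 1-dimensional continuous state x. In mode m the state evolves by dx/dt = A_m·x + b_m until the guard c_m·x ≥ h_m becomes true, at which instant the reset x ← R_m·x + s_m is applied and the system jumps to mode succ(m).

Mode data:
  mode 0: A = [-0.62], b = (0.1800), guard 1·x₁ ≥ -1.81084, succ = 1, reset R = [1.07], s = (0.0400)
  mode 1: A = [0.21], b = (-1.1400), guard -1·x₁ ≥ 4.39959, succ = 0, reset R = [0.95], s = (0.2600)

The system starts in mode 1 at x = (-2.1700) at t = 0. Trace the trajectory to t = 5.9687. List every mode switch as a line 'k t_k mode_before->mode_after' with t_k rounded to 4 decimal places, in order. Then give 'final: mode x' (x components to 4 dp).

Mode 1: guard c·x = 4.3996 hit at Δt = 1.2252 (t = 1.2252), x⁻ = (-4.3996) → reset → x⁺ = (-3.9196), jump to mode 0
Mode 0: guard c·x = -1.8108 hit at Δt = 1.1209 (t = 2.3461), x⁻ = (-1.8108) → reset → x⁺ = (-1.8976), jump to mode 1
Mode 1: guard c·x = 4.3996 hit at Δt = 1.3990 (t = 3.7451), x⁻ = (-4.3996) → reset → x⁺ = (-3.9196), jump to mode 0
Mode 0: guard c·x = -1.8108 hit at Δt = 1.1209 (t = 4.8660), x⁻ = (-1.8108) → reset → x⁺ = (-1.8976), jump to mode 1
Mode 1: flow for 1.1027 to horizon, guard not reached → x = (-3.8065)

1 1.2252 1->0
2 2.3461 0->1
3 3.7451 1->0
4 4.8660 0->1
final: 1 -3.8065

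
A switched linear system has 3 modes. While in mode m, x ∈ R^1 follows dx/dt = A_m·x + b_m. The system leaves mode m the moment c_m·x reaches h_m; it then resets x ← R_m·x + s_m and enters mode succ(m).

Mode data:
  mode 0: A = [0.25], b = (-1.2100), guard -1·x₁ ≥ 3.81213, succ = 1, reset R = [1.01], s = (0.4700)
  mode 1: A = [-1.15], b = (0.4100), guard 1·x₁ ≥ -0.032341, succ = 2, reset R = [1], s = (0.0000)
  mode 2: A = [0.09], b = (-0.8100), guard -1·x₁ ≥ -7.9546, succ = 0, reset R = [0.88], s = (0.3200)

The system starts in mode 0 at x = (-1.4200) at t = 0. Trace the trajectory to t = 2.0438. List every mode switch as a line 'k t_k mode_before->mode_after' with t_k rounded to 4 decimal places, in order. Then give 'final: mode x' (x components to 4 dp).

Mode 0: guard c·x = 3.8121 hit at Δt = 1.2945 (t = 1.2945), x⁻ = (-3.8121) → reset → x⁺ = (-3.3803), jump to mode 1
Mode 1: flow for 0.7493 to horizon, guard not reached → x = (-1.2221)

1 1.2945 0->1
final: 1 -1.2221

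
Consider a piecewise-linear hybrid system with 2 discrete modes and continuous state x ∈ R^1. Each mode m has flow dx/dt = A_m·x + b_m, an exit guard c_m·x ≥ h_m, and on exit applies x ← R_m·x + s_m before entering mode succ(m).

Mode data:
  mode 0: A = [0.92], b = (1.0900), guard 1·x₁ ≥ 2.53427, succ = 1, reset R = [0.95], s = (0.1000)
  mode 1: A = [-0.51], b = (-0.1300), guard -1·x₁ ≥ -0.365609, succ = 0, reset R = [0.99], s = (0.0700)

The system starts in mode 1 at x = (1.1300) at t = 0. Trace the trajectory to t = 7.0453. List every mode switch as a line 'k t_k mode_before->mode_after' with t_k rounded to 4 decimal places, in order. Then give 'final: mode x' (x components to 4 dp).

1 1.5742 1->0
2 2.4797 0->1
3 5.4078 1->0
4 6.3133 0->1
final: 1 1.6469

Mode 1: guard c·x = -0.3656 hit at Δt = 1.5742 (t = 1.5742), x⁻ = (0.3656) → reset → x⁺ = (0.4320), jump to mode 0
Mode 0: guard c·x = 2.5343 hit at Δt = 0.9055 (t = 2.4797), x⁻ = (2.5343) → reset → x⁺ = (2.5076), jump to mode 1
Mode 1: guard c·x = -0.3656 hit at Δt = 2.9281 (t = 5.4078), x⁻ = (0.3656) → reset → x⁺ = (0.4320), jump to mode 0
Mode 0: guard c·x = 2.5343 hit at Δt = 0.9055 (t = 6.3133), x⁻ = (2.5343) → reset → x⁺ = (2.5076), jump to mode 1
Mode 1: flow for 0.7320 to horizon, guard not reached → x = (1.6469)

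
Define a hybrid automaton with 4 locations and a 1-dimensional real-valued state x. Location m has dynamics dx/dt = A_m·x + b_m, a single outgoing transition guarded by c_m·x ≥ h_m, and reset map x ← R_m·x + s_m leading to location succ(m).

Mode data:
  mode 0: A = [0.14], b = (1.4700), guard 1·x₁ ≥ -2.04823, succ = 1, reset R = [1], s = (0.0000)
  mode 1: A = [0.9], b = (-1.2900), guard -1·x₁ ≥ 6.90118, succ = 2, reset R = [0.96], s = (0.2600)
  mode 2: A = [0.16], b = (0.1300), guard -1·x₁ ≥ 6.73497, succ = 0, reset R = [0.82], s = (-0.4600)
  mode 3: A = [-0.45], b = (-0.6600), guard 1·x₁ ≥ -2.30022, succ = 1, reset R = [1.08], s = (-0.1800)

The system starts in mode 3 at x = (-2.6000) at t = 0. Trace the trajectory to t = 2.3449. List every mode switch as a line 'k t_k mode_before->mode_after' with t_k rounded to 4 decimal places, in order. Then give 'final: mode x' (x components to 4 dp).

Mode 3: guard c·x = -2.3002 hit at Δt = 0.6827 (t = 0.6827), x⁻ = (-2.3002) → reset → x⁺ = (-2.6642), jump to mode 1
Mode 1: guard c·x = 6.9012 hit at Δt = 0.7889 (t = 1.4716), x⁻ = (-6.9012) → reset → x⁺ = (-6.3651), jump to mode 2
Mode 2: guard c·x = 6.7350 hit at Δt = 0.4030 (t = 1.8746), x⁻ = (-6.7350) → reset → x⁺ = (-5.9827), jump to mode 0
Mode 0: flow for 0.4703 to horizon, guard not reached → x = (-5.6753)

1 0.6827 3->1
2 1.4716 1->2
3 1.8746 2->0
final: 0 -5.6753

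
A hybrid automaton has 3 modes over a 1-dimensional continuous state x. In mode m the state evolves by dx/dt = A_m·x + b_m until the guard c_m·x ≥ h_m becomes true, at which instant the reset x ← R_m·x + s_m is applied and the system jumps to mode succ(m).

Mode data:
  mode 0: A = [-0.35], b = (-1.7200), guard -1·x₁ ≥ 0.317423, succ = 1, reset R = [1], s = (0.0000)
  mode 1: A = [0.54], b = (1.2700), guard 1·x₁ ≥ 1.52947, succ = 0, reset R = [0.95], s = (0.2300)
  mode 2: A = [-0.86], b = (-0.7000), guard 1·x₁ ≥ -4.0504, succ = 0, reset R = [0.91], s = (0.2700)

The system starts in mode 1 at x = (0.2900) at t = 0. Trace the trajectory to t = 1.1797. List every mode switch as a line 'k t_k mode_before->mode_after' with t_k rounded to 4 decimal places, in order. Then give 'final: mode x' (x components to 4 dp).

Mode 1: guard c·x = 1.5295 hit at Δt = 0.7124 (t = 0.7124), x⁻ = (1.5295) → reset → x⁺ = (1.6830), jump to mode 0
Mode 0: flow for 0.4673 to horizon, guard not reached → x = (0.6876)

1 0.7124 1->0
final: 0 0.6876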